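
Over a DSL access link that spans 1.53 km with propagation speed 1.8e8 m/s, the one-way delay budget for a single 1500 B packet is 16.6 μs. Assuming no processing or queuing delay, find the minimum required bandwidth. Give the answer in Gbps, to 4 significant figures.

L = 12000 bits.
Propagation delay = 1530 / 180000000 = 8.5 μs.
Transmission budget = 16.6 − 8.5 = 8.1 μs.
R ≥ L / t_tx = 12000 bits / 8.1e-06 s = 1.481 Gbps.

1.481 Gbps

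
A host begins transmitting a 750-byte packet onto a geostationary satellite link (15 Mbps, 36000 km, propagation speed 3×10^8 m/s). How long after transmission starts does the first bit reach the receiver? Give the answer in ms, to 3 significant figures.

120 ms

First bit experiences only propagation delay: d/s = 36000000/300000000 = 120 ms.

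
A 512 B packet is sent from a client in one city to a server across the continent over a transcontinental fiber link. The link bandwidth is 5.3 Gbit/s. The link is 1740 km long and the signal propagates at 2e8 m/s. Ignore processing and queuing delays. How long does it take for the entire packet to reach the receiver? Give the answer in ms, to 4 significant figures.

L = 512 × 8 = 4096 bits.
Transmission delay = L/R = 4096 / 5300000000 = 0.00077283 ms.
Propagation delay = d/s = 1740000 m / 200000000 m/s = 8.7 ms.
Total = 8.701 ms.

8.701 ms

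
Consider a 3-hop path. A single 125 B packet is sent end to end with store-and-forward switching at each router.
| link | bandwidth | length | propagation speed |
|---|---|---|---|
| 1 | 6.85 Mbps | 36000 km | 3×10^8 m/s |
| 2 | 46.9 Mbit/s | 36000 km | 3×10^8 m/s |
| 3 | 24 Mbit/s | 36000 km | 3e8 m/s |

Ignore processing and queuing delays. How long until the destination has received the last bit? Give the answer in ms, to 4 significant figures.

L = 125 × 8 = 1000 bits.
Transmission delays (L/R per hop): 0.145985, 0.021322, 0.0416667 ms; sum = 0.208974 ms.
Propagation delays (d/s per hop): 120, 120, 120 ms; sum = 360 ms.
End-to-end = 360.2 ms.

360.2 ms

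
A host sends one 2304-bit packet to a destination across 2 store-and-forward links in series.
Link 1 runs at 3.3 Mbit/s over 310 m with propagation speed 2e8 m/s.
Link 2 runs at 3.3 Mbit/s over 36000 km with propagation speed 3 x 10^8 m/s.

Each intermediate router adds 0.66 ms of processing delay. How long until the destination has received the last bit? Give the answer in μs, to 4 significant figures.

Transmission delay per hop = L/R = 2304/3300000 = 698.182 μs; 2 hops → 1396.36 μs.
Propagation delays (d/s per hop): 1.55, 120000 μs; sum = 120002 μs.
Processing at 1 router(s): 1 × 0.66 ms = 660 μs.
End-to-end = 122100 μs.

122100 μs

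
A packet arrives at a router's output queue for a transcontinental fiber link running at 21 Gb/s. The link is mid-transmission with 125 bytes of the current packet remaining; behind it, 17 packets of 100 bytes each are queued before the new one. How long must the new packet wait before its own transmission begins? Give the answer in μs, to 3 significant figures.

0.695 μs

Each queued packet: L/R = 800/21000000000 = 0.0380952 μs.
17 queued → 0.647619 μs.
Plus remaining 1000 bits of current packet: 0.047619 μs.
Queuing delay = 0.695 μs.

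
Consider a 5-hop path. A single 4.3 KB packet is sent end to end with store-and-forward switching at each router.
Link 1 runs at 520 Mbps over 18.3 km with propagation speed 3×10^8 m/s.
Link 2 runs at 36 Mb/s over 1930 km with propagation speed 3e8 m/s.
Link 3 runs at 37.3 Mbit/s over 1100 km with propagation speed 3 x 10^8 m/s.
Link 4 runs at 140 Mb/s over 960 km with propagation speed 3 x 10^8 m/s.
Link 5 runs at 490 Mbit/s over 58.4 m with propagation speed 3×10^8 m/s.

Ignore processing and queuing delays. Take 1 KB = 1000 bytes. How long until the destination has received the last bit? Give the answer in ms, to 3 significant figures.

15.6 ms

L = 34400 bits.
Transmission delays (L/R per hop): 0.0661538, 0.955556, 0.922252, 0.245714, 0.0702041 ms; sum = 2.25988 ms.
Propagation delays (d/s per hop): 0.061, 6.43333, 3.66667, 3.2, 0.000194667 ms; sum = 13.3612 ms.
End-to-end = 15.6 ms.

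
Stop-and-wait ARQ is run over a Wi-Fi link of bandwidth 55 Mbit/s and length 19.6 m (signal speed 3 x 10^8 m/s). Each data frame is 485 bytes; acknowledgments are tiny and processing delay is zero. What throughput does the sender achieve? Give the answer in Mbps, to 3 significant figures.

t_tx = L/R = 3880/55000000 = 7.05455e-05 s.
t_prop = 19.6/300000000 = 6.53333e-08 s; RTT = 1.30667e-07 s.
Cycle = t_tx + RTT = 7.06761e-05 s.
Throughput = L / cycle = 3880 / 7.06761e-05 = 54.9 Mbps.

54.9 Mbps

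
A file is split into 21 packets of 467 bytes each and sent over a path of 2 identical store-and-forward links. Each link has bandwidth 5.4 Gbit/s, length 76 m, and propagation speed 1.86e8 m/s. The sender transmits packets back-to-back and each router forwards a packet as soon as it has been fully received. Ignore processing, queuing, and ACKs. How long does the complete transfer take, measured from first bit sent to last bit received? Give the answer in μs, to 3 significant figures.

Per-hop transmission t_tx = L/R = 3736/5400000000 = 0.691852 μs.
Per-hop propagation t_prop = 76/186000000 = 0.408602 μs.
Pipeline fill: first packet needs 2·t_tx to clear all hops; remaining 20 packets each add one t_tx.
Total = (2+21-1)·t_tx + 2·t_prop = 22·0.691852 + 2·0.408602 = 16.0 μs.

16.0 μs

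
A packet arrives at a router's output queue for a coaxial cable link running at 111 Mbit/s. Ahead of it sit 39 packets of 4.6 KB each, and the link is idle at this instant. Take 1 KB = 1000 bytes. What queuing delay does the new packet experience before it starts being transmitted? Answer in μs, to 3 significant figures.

12900 μs

Each queued packet: L/R = 36800/111000000 = 331.532 μs.
39 queued → 12929.7 μs.
Queuing delay = 12900 μs.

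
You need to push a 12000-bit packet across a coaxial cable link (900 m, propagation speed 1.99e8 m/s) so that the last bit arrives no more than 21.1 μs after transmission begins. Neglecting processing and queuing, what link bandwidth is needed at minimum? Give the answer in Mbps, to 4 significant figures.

Propagation delay = 900 / 199000000 = 4.52261 μs.
Transmission budget = 21.1 − 4.52261 = 16.5774 μs.
R ≥ L / t_tx = 12000 bits / 1.65774e-05 s = 723.9 Mbps.

723.9 Mbps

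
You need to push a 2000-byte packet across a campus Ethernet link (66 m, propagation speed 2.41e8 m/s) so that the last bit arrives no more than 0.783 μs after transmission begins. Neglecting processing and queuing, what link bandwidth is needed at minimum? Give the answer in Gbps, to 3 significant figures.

L = 16000 bits.
Propagation delay = 66 / 241000000 = 0.273859 μs.
Transmission budget = 0.783 − 0.273859 = 0.509141 μs.
R ≥ L / t_tx = 16000 bits / 5.09141e-07 s = 31.4 Gbps.

31.4 Gbps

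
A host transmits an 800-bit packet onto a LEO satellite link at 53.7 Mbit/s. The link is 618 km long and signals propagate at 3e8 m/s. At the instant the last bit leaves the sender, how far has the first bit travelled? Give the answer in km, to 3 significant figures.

t_tx = L/R = 800/53700000 = 1.48976e-05 s.
Distance = s × t_tx = 300000000 × 1.48976e-05 = 4.47 km.

4.47 km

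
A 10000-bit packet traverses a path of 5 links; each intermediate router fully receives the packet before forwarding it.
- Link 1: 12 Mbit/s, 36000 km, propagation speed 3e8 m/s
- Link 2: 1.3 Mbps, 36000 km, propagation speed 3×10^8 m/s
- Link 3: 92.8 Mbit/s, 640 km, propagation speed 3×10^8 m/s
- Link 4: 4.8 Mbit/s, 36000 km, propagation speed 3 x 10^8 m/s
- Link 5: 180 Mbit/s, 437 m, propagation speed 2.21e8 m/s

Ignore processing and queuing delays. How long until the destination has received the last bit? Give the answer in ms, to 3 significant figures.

Transmission delays (L/R per hop): 0.833333, 7.69231, 0.107759, 2.08333, 0.0555556 ms; sum = 10.7723 ms.
Propagation delays (d/s per hop): 120, 120, 2.13333, 120, 0.00197738 ms; sum = 362.135 ms.
End-to-end = 373 ms.

373 ms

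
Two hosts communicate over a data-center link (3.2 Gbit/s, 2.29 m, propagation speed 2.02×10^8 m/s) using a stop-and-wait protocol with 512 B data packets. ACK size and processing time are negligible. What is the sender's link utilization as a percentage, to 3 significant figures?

t_tx = L/R = 4096/3200000000 = 1.28e-06 s.
t_prop = 2.29/202000000 = 1.13366e-08 s; RTT = 2.26733e-08 s.
Cycle = t_tx + RTT = 1.30267e-06 s.
Utilization = t_tx / cycle = 1.28e-06/1.30267e-06 = 98.3 %.

98.3 %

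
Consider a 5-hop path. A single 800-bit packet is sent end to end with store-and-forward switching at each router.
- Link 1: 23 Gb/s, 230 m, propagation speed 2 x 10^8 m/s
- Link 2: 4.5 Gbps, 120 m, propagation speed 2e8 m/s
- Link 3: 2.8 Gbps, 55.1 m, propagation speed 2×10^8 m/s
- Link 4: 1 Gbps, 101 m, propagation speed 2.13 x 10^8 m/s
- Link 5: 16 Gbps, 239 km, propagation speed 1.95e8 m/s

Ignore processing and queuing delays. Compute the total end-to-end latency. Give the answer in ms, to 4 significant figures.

Transmission delays (L/R per hop): 3.47826e-05, 0.000177778, 0.000285714, 0.0008, 5e-05 ms; sum = 0.00134827 ms.
Propagation delays (d/s per hop): 0.00115, 0.0006, 0.0002755, 0.000474178, 1.22564 ms; sum = 1.22814 ms.
End-to-end = 1.229 ms.

1.229 ms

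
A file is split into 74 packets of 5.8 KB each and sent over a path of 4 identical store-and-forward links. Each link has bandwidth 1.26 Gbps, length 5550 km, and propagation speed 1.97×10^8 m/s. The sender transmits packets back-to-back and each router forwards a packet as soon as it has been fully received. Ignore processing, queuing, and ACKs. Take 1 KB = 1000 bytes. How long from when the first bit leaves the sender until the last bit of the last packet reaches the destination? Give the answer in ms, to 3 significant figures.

Per-hop transmission t_tx = L/R = 46400/1260000000 = 0.0368254 ms.
Per-hop propagation t_prop = 5550000/197000000 = 28.1726 ms.
Pipeline fill: first packet needs 4·t_tx to clear all hops; remaining 73 packets each add one t_tx.
Total = (4+74-1)·t_tx + 4·t_prop = 77·0.0368254 + 4·28.1726 = 116 ms.

116 ms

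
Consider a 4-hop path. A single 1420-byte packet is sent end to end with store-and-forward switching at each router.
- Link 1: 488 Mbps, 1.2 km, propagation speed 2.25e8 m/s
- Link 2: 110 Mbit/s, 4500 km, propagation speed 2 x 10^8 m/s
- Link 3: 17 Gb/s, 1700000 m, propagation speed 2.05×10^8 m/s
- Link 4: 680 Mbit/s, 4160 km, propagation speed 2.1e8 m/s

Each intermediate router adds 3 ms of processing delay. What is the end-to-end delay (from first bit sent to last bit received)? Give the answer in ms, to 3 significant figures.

59.8 ms

L = 1420 × 8 = 11360 bits.
Transmission delays (L/R per hop): 0.0232787, 0.103273, 0.000668235, 0.0167059 ms; sum = 0.143926 ms.
Propagation delays (d/s per hop): 0.00533333, 22.5, 8.29268, 19.8095 ms; sum = 50.6075 ms.
Processing at 3 router(s): 3 × 3 ms = 9 ms.
End-to-end = 59.8 ms.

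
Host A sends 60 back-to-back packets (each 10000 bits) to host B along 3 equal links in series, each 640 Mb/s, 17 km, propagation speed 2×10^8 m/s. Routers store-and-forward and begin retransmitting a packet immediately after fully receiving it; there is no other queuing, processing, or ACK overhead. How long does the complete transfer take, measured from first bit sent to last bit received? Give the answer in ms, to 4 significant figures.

1.224 ms

Per-hop transmission t_tx = L/R = 10000/640000000 = 0.015625 ms.
Per-hop propagation t_prop = 17000/200000000 = 0.085 ms.
Pipeline fill: first packet needs 3·t_tx to clear all hops; remaining 59 packets each add one t_tx.
Total = (3+60-1)·t_tx + 3·t_prop = 62·0.015625 + 3·0.085 = 1.224 ms.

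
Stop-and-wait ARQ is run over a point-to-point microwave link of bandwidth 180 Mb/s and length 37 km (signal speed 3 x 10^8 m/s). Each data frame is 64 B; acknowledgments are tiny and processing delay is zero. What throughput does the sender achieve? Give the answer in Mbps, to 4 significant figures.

t_tx = L/R = 512/180000000 = 2.84444e-06 s.
t_prop = 37000/300000000 = 0.000123333 s; RTT = 0.000246667 s.
Cycle = t_tx + RTT = 0.000249511 s.
Throughput = L / cycle = 512 / 0.000249511 = 2.052 Mbps.

2.052 Mbps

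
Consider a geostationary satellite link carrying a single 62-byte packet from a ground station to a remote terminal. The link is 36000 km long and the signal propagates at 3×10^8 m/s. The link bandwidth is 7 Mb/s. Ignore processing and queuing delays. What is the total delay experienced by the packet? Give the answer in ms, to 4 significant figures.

L = 62 × 8 = 496 bits.
Transmission delay = L/R = 496 / 7000000 = 0.0708571 ms.
Propagation delay = d/s = 36000000 m / 300000000 m/s = 120 ms.
Total = 120.1 ms.

120.1 ms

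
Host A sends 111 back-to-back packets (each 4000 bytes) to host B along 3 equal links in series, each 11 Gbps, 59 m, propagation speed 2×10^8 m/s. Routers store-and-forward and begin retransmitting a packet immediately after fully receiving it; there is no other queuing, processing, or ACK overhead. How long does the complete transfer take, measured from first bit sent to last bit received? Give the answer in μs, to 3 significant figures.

330 μs

Per-hop transmission t_tx = L/R = 32000/11000000000 = 2.90909 μs.
Per-hop propagation t_prop = 59/200000000 = 0.295 μs.
Pipeline fill: first packet needs 3·t_tx to clear all hops; remaining 110 packets each add one t_tx.
Total = (3+111-1)·t_tx + 3·t_prop = 113·2.90909 + 3·0.295 = 330 μs.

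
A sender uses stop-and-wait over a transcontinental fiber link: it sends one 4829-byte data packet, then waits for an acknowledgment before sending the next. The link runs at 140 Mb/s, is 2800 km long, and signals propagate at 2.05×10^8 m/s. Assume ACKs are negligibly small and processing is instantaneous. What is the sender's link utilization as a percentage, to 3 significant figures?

1.00 %

t_tx = L/R = 38632/140000000 = 0.000275943 s.
t_prop = 2800000/2.05e+08 = 0.0136585 s; RTT = 0.0273171 s.
Cycle = t_tx + RTT = 0.027593 s.
Utilization = t_tx / cycle = 0.000275943/0.027593 = 1.00 %.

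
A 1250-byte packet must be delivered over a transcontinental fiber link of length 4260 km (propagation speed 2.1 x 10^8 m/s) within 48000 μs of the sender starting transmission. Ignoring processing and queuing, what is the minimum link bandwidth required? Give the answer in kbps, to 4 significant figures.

360.8 kbps

L = 10000 bits.
Propagation delay = 4260000 / 210000000 = 20285.7 μs.
Transmission budget = 48000 − 20285.7 = 27714.3 μs.
R ≥ L / t_tx = 10000 bits / 0.0277143 s = 360.8 kbps.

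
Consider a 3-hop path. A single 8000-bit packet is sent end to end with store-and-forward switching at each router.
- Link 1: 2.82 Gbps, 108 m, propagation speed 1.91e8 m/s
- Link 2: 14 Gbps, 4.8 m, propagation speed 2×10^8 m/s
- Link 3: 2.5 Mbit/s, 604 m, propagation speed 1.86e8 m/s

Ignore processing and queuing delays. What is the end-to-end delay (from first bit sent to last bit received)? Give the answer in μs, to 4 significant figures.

3207 μs

Transmission delays (L/R per hop): 2.83688, 0.571429, 3200 μs; sum = 3203.41 μs.
Propagation delays (d/s per hop): 0.565445, 0.024, 3.24731 μs; sum = 3.83676 μs.
End-to-end = 3207 μs.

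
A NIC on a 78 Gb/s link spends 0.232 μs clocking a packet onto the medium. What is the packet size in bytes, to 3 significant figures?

L = R × t_tx = 78000000000 b/s × 2.32e-07 s = 18096 bits.
In bytes: 18096 / 8 = 2260 bytes.

2260 bytes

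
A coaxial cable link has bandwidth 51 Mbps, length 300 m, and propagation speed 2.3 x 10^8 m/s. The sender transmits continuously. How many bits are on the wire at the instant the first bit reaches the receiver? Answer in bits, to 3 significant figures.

Propagation delay = 300 / 2.3e+08 = 1.30435e-06 s.
BDP = R × t_prop = 51000000 × 1.30435e-06 = 66.5217 bits.

66.5 bits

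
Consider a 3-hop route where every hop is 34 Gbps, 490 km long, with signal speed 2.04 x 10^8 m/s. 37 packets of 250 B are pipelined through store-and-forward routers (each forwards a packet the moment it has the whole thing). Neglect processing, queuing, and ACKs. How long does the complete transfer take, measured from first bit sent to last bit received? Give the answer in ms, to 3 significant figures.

Per-hop transmission t_tx = L/R = 2000/34000000000 = 5.88235e-05 ms.
Per-hop propagation t_prop = 490000/204000000 = 2.40196 ms.
Pipeline fill: first packet needs 3·t_tx to clear all hops; remaining 36 packets each add one t_tx.
Total = (3+37-1)·t_tx + 3·t_prop = 39·5.88235e-05 + 3·2.40196 = 7.21 ms.

7.21 ms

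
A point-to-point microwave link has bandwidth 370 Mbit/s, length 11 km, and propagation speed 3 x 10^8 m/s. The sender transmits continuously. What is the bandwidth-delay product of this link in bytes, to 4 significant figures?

Propagation delay = 11000 / 300000000 = 3.66667e-05 s.
BDP = R × t_prop = 370000000 × 3.66667e-05 = 13566.7 bits.
In bytes: 13566.7/8 = 1696 bytes.

1696 bytes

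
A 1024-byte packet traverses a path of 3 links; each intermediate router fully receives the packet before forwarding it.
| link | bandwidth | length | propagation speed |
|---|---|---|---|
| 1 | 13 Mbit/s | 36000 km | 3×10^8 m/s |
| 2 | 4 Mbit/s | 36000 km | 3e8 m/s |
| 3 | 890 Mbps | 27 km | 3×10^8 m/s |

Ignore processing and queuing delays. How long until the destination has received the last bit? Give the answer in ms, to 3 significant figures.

243 ms

L = 1024 × 8 = 8192 bits.
Transmission delays (L/R per hop): 0.630154, 2.048, 0.00920449 ms; sum = 2.68736 ms.
Propagation delays (d/s per hop): 120, 120, 0.09 ms; sum = 240.09 ms.
End-to-end = 243 ms.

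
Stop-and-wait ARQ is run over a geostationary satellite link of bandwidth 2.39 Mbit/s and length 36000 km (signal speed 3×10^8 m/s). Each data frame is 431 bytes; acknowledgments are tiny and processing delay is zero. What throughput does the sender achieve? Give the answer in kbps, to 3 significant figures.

14.3 kbps

t_tx = L/R = 3448/2390000 = 0.00144268 s.
t_prop = 36000000/300000000 = 0.12 s; RTT = 0.24 s.
Cycle = t_tx + RTT = 0.241443 s.
Throughput = L / cycle = 3448 / 0.241443 = 14.3 kbps.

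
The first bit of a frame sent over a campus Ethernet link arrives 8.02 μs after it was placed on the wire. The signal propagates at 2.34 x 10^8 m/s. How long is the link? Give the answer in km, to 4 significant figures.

d = s × t_prop = 234000000 × 8.02e-06 = 1.877 km.

1.877 km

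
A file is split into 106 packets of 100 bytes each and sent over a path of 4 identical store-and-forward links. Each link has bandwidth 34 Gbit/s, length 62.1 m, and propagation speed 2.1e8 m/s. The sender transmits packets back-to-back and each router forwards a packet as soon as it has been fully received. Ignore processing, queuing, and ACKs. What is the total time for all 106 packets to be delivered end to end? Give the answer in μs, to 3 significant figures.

3.75 μs

Per-hop transmission t_tx = L/R = 800/34000000000 = 0.0235294 μs.
Per-hop propagation t_prop = 62.1/210000000 = 0.295714 μs.
Pipeline fill: first packet needs 4·t_tx to clear all hops; remaining 105 packets each add one t_tx.
Total = (4+106-1)·t_tx + 4·t_prop = 109·0.0235294 + 4·0.295714 = 3.75 μs.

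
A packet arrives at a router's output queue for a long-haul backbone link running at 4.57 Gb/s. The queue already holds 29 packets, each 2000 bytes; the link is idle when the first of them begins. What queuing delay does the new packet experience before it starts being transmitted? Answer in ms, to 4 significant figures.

Each queued packet: L/R = 16000/4570000000 = 0.00350109 ms.
29 queued → 0.101532 ms.
Queuing delay = 0.1015 ms.

0.1015 ms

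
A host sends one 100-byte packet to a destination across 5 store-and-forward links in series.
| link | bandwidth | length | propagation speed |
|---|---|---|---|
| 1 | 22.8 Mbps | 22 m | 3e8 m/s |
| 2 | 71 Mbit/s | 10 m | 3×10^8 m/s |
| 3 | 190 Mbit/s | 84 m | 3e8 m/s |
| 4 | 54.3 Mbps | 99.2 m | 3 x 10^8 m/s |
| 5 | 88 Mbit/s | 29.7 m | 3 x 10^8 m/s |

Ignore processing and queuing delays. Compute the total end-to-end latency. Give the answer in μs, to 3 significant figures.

75.2 μs

L = 100 × 8 = 800 bits.
Transmission delays (L/R per hop): 35.0877, 11.2676, 4.21053, 14.733, 9.09091 μs; sum = 74.3897 μs.
Propagation delays (d/s per hop): 0.0733333, 0.0333333, 0.28, 0.330667, 0.099 μs; sum = 0.816333 μs.
End-to-end = 75.2 μs.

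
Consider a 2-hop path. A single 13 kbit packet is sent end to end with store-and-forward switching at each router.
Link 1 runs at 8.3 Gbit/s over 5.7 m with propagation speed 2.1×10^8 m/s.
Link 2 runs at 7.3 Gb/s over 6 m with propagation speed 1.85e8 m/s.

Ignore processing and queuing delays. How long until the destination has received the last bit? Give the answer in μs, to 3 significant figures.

3.41 μs

L = 13000 bits.
Transmission delays (L/R per hop): 1.56627, 1.78082 μs; sum = 3.34709 μs.
Propagation delays (d/s per hop): 0.0271429, 0.0324324 μs; sum = 0.0595753 μs.
End-to-end = 3.41 μs.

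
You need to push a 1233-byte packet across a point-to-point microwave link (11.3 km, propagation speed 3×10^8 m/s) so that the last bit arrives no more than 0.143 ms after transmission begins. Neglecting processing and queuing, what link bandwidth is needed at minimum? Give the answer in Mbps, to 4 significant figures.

93.65 Mbps

L = 9864 bits.
Propagation delay = 11300 / 300000000 = 0.0376667 ms.
Transmission budget = 0.143 − 0.0376667 = 0.105333 ms.
R ≥ L / t_tx = 9864 bits / 0.000105333 s = 93.65 Mbps.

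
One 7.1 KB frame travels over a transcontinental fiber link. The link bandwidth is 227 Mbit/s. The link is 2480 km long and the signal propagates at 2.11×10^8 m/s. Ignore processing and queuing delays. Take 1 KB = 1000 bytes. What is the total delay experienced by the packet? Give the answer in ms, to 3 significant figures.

12.0 ms

L = 56800 bits.
Transmission delay = L/R = 56800 / 227000000 = 0.25022 ms.
Propagation delay = d/s = 2480000 m / 211000000 m/s = 11.7536 ms.
Total = 12.0 ms.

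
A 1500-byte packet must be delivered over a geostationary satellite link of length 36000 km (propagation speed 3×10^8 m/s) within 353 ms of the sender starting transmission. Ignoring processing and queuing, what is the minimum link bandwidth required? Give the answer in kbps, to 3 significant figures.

L = 12000 bits.
Propagation delay = 36000000 / 300000000 = 120 ms.
Transmission budget = 353 − 120 = 233 ms.
R ≥ L / t_tx = 12000 bits / 0.233 s = 51.5 kbps.

51.5 kbps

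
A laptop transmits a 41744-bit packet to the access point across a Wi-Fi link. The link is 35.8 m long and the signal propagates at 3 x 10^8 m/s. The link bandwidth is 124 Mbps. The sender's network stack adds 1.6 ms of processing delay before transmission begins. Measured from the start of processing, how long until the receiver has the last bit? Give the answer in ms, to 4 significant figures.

1.937 ms

Transmission delay = L/R = 41744 / 124000000 = 0.336645 ms.
Propagation delay = d/s = 35.8 m / 300000000 m/s = 0.000119333 ms.
Plus processing delay 1.6 ms = 1.6 ms.
Total = 1.937 ms.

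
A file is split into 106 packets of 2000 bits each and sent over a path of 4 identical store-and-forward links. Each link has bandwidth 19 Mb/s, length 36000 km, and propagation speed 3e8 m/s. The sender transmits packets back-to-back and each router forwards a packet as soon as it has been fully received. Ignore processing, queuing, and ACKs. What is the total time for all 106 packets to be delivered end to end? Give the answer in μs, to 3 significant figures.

491000 μs

Per-hop transmission t_tx = L/R = 2000/19000000 = 105.263 μs.
Per-hop propagation t_prop = 36000000/300000000 = 120000 μs.
Pipeline fill: first packet needs 4·t_tx to clear all hops; remaining 105 packets each add one t_tx.
Total = (4+106-1)·t_tx + 4·t_prop = 109·105.263 + 4·120000 = 491000 μs.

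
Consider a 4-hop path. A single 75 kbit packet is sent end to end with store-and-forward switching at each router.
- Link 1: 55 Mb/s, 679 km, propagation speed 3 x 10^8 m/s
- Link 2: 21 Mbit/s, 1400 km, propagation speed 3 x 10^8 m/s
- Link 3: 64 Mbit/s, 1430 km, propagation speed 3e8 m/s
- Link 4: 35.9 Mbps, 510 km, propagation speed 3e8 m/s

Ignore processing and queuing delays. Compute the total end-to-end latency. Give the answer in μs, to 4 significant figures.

L = 75000 bits.
Transmission delays (L/R per hop): 1363.64, 3571.43, 1171.88, 2089.14 μs; sum = 8196.08 μs.
Propagation delays (d/s per hop): 2263.33, 4666.67, 4766.67, 1700 μs; sum = 13396.7 μs.
End-to-end = 21590 μs.

21590 μs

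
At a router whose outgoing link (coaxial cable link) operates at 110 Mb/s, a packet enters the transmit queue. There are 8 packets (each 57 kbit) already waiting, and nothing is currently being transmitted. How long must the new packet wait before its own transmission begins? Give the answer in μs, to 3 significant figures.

Each queued packet: L/R = 57000/110000000 = 518.182 μs.
8 queued → 4145.45 μs.
Queuing delay = 4150 μs.

4150 μs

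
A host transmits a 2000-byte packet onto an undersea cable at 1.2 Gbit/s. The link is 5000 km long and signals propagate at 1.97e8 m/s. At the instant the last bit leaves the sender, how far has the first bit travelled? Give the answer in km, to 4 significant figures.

2.627 km

t_tx = L/R = 16000/1200000000 = 1.33333e-05 s.
Distance = s × t_tx = 197000000 × 1.33333e-05 = 2.627 km.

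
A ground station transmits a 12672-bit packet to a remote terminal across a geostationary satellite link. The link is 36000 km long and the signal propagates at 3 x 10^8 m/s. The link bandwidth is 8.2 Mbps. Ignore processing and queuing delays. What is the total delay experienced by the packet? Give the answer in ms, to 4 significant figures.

Transmission delay = L/R = 12672 / 8.2e+06 = 1.54537 ms.
Propagation delay = d/s = 36000000 m / 300000000 m/s = 120 ms.
Total = 121.5 ms.

121.5 ms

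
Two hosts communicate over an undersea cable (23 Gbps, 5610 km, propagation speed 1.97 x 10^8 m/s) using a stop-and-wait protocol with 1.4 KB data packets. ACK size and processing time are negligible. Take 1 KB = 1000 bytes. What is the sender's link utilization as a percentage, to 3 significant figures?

t_tx = L/R = 11200/23000000000 = 4.86957e-07 s.
t_prop = 5610000/197000000 = 0.0284772 s; RTT = 0.0569543 s.
Cycle = t_tx + RTT = 0.0569548 s.
Utilization = t_tx / cycle = 4.86957e-07/0.0569548 = 0.000855 %.

0.000855 %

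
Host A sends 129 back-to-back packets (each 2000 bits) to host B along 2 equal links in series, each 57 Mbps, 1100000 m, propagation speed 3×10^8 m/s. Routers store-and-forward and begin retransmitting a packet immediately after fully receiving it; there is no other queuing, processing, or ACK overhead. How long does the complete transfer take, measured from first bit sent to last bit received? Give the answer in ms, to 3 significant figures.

11.9 ms

Per-hop transmission t_tx = L/R = 2000/57000000 = 0.0350877 ms.
Per-hop propagation t_prop = 1100000/300000000 = 3.66667 ms.
Pipeline fill: first packet needs 2·t_tx to clear all hops; remaining 128 packets each add one t_tx.
Total = (2+129-1)·t_tx + 2·t_prop = 130·0.0350877 + 2·3.66667 = 11.9 ms.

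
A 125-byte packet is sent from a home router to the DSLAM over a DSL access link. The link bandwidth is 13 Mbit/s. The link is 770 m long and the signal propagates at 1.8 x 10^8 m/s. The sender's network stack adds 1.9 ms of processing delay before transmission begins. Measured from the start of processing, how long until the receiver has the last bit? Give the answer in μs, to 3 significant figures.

1980 μs

L = 125 × 8 = 1000 bits.
Transmission delay = L/R = 1000 / 13000000 = 76.9231 μs.
Propagation delay = d/s = 770 m / 180000000 m/s = 4.27778 μs.
Plus processing delay 1.9 ms = 1900 μs.
Total = 1980 μs.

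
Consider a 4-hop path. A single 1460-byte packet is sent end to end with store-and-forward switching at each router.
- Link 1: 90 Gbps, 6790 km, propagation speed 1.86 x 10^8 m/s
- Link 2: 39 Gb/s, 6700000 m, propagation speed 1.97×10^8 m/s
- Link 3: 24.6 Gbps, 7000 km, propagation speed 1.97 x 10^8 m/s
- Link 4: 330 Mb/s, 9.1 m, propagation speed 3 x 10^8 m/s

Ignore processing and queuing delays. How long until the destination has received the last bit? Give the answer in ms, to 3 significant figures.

L = 1460 × 8 = 11680 bits.
Transmission delays (L/R per hop): 0.000129778, 0.000299487, 0.000474797, 0.0353939 ms; sum = 0.036298 ms.
Propagation delays (d/s per hop): 36.5054, 34.0102, 35.533, 3.03333e-05 ms; sum = 106.049 ms.
End-to-end = 106 ms.

106 ms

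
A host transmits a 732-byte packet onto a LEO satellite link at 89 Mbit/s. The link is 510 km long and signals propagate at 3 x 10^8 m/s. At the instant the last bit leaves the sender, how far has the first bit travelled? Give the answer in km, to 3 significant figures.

19.7 km

t_tx = L/R = 5856/89000000 = 6.57978e-05 s.
Distance = s × t_tx = 300000000 × 6.57978e-05 = 19.7 km.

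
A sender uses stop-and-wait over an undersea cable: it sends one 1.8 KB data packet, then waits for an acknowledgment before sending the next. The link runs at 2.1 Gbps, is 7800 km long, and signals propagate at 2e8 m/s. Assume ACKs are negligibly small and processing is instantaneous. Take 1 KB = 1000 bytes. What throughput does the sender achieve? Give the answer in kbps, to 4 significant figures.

184.6 kbps

t_tx = L/R = 14400/2100000000 = 6.85714e-06 s.
t_prop = 7800000/200000000 = 0.039 s; RTT = 0.078 s.
Cycle = t_tx + RTT = 0.0780069 s.
Throughput = L / cycle = 14400 / 0.0780069 = 184.6 kbps.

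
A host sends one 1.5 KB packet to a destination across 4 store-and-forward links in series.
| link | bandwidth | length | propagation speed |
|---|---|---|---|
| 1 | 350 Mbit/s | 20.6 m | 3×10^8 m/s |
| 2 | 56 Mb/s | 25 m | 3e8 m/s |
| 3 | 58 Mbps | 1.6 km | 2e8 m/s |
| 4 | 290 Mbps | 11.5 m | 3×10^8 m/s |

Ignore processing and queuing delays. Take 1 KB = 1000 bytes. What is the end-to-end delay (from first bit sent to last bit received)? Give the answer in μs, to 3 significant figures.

L = 12000 bits.
Transmission delays (L/R per hop): 34.2857, 214.286, 206.897, 41.3793 μs; sum = 496.847 μs.
Propagation delays (d/s per hop): 0.0686667, 0.0833333, 8, 0.0383333 μs; sum = 8.19033 μs.
End-to-end = 505 μs.

505 μs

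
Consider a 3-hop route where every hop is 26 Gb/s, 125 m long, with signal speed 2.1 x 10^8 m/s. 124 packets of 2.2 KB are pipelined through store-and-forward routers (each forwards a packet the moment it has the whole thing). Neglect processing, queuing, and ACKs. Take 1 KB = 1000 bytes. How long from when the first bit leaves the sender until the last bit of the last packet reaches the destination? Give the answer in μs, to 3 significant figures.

Per-hop transmission t_tx = L/R = 17600/26000000000 = 0.676923 μs.
Per-hop propagation t_prop = 125/210000000 = 0.595238 μs.
Pipeline fill: first packet needs 3·t_tx to clear all hops; remaining 123 packets each add one t_tx.
Total = (3+124-1)·t_tx + 3·t_prop = 126·0.676923 + 3·0.595238 = 87.1 μs.

87.1 μs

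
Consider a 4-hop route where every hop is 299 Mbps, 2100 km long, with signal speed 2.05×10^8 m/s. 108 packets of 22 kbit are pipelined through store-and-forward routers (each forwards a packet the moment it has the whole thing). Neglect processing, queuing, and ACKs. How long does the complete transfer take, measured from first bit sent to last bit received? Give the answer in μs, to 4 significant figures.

49140 μs

Per-hop transmission t_tx = L/R = 22000/299000000 = 73.5786 μs.
Per-hop propagation t_prop = 2100000/2.05e+08 = 10243.9 μs.
Pipeline fill: first packet needs 4·t_tx to clear all hops; remaining 107 packets each add one t_tx.
Total = (4+108-1)·t_tx + 4·t_prop = 111·73.5786 + 4·10243.9 = 49140 μs.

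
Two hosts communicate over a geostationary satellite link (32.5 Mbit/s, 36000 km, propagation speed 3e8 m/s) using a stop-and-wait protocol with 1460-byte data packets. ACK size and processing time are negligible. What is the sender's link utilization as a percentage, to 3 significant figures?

0.150 %

t_tx = L/R = 11680/32500000 = 0.000359385 s.
t_prop = 36000000/300000000 = 0.12 s; RTT = 0.24 s.
Cycle = t_tx + RTT = 0.240359 s.
Utilization = t_tx / cycle = 0.000359385/0.240359 = 0.150 %.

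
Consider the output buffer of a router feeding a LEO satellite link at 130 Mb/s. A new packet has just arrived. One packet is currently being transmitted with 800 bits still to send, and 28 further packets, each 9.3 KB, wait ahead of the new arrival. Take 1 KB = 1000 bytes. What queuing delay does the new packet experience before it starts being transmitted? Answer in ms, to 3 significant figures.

Each queued packet: L/R = 74400/130000000 = 0.572308 ms.
28 queued → 16.0246 ms.
Plus remaining 800 bits of current packet: 0.00615385 ms.
Queuing delay = 16.0 ms.

16.0 ms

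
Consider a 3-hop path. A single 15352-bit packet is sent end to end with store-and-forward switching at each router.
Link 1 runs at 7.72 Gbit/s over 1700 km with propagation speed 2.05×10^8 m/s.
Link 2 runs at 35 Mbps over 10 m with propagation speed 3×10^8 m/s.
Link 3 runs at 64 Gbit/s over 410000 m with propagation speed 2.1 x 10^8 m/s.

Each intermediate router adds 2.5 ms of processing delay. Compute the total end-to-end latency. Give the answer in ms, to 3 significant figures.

Transmission delays (L/R per hop): 0.0019886, 0.438629, 0.000239875 ms; sum = 0.440857 ms.
Propagation delays (d/s per hop): 8.29268, 3.33333e-05, 1.95238 ms; sum = 10.2451 ms.
Processing at 2 router(s): 2 × 2.5 ms = 5 ms.
End-to-end = 15.7 ms.

15.7 ms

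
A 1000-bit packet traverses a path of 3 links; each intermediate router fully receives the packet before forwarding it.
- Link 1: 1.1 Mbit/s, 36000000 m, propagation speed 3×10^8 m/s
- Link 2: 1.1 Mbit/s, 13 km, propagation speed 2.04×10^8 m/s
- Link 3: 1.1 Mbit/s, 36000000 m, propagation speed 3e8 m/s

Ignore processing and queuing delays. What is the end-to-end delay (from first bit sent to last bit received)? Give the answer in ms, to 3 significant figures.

Transmission delay per hop = L/R = 1000/1100000 = 0.909091 ms; 3 hops → 2.72727 ms.
Propagation delays (d/s per hop): 120, 0.0637255, 120 ms; sum = 240.064 ms.
End-to-end = 243 ms.

243 ms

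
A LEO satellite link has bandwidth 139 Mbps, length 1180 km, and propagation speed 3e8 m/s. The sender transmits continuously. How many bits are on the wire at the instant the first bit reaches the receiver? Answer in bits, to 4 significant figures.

Propagation delay = 1180000 / 300000000 = 0.00393333 s.
BDP = R × t_prop = 139000000 × 0.00393333 = 546733 bits.

546700 bits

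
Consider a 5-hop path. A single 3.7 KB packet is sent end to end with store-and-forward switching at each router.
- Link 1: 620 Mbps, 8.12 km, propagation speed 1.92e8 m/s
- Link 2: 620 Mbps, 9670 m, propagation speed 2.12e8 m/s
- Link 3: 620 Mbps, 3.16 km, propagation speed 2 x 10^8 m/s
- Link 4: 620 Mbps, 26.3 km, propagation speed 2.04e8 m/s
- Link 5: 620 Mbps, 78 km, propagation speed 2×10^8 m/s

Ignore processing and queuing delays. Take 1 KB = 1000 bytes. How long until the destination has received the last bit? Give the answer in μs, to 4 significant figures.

861.3 μs

L = 29600 bits.
Transmission delay per hop = L/R = 29600/620000000 = 47.7419 μs; 5 hops → 238.71 μs.
Propagation delays (d/s per hop): 42.2917, 45.6132, 15.8, 128.922, 390 μs; sum = 622.626 μs.
End-to-end = 861.3 μs.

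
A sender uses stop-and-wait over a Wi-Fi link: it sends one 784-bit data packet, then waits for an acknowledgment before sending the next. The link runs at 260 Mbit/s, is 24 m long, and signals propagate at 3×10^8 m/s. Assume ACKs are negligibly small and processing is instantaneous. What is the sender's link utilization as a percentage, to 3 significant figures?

t_tx = L/R = 784/260000000 = 3.01538e-06 s.
t_prop = 24/300000000 = 8e-08 s; RTT = 1.6e-07 s.
Cycle = t_tx + RTT = 3.17538e-06 s.
Utilization = t_tx / cycle = 3.01538e-06/3.17538e-06 = 95.0 %.

95.0 %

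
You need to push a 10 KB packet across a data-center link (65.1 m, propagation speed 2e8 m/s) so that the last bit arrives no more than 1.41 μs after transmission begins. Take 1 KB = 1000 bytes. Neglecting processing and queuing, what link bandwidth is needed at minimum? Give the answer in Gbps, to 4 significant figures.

73.77 Gbps

L = 80000 bits.
Propagation delay = 65.1 / 200000000 = 0.3255 μs.
Transmission budget = 1.41 − 0.3255 = 1.0845 μs.
R ≥ L / t_tx = 80000 bits / 1.0845e-06 s = 73.77 Gbps.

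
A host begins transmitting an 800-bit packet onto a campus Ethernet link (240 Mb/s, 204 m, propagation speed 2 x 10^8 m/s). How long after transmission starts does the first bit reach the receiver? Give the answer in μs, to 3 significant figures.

First bit experiences only propagation delay: d/s = 204/200000000 = 1.02 μs.

1.02 μs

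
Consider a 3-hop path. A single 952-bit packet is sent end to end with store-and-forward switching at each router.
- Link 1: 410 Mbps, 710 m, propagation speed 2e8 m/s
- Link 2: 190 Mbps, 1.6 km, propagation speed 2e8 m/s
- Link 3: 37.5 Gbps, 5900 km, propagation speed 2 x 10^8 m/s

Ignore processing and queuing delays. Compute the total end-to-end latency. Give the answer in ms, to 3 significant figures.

29.5 ms

Transmission delays (L/R per hop): 0.00232195, 0.00501053, 2.53867e-05 ms; sum = 0.00735786 ms.
Propagation delays (d/s per hop): 0.00355, 0.008, 29.5 ms; sum = 29.5116 ms.
End-to-end = 29.5 ms.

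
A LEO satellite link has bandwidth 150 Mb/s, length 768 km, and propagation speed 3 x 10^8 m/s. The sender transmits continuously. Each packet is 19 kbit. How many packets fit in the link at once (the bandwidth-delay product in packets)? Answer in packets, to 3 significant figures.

20.2 packets

Propagation delay = 768000 / 300000000 = 0.00256 s.
BDP = R × t_prop = 150000000 × 0.00256 = 384000 bits.
In packets of 19000 bits: 20.2 packets.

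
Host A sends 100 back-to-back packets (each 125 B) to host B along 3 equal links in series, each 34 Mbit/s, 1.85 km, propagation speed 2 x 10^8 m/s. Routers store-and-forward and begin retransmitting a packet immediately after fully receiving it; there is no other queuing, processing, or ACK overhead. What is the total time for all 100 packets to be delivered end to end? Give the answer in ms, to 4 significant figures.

Per-hop transmission t_tx = L/R = 1000/34000000 = 0.0294118 ms.
Per-hop propagation t_prop = 1850/200000000 = 0.00925 ms.
Pipeline fill: first packet needs 3·t_tx to clear all hops; remaining 99 packets each add one t_tx.
Total = (3+100-1)·t_tx + 3·t_prop = 102·0.0294118 + 3·0.00925 = 3.028 ms.

3.028 ms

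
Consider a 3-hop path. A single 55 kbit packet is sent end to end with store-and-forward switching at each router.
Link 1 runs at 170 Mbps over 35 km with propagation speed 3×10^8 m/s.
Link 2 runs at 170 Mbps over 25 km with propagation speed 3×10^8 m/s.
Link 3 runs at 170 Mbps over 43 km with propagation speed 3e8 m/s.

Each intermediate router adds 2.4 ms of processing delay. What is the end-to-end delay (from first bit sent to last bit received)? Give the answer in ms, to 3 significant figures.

6.11 ms

L = 55000 bits.
Transmission delay per hop = L/R = 55000/170000000 = 0.323529 ms; 3 hops → 0.970588 ms.
Propagation delays (d/s per hop): 0.116667, 0.0833333, 0.143333 ms; sum = 0.343333 ms.
Processing at 2 router(s): 2 × 2.4 ms = 4.8 ms.
End-to-end = 6.11 ms.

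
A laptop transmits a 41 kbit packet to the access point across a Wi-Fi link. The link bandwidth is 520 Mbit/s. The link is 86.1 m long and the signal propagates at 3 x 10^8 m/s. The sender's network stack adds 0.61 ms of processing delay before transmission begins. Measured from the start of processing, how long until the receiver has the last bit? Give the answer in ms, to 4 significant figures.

L = 41000 bits.
Transmission delay = L/R = 41000 / 520000000 = 0.0788462 ms.
Propagation delay = d/s = 86.1 m / 300000000 m/s = 0.000287 ms.
Plus processing delay 0.61 ms = 0.61 ms.
Total = 0.6891 ms.

0.6891 ms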